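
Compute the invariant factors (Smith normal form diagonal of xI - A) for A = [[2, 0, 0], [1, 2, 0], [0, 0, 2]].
The Jordan structure of A has elementary divisors (x - 2)^2, (x - 2). Arranging the block sizes at each eigenvalue in decreasing order and taking row products gives the invariant factors.

Invariant factors (smallest first, each dividing the next): x - 2, (x - 2)^2.

Check: the last factor (x - 2)^2 is the minimal polynomial, and the product (x - 2)^3 is the characteristic polynomial.

x - 2, (x - 2)^2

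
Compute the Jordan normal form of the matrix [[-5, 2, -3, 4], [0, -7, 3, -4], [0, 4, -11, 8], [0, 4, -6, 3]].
J = [[-5, 1, 0, 0], [0, -5, 0, 0], [0, 0, -5, 0], [0, 0, 0, -5]]

The characteristic polynomial is det(xI - A) = (x + 5)^4, so the eigenvalues are -5 (algebraic multiplicity 4).

For λ = -5: rank(A + 5I) = 1, rank((A + 5I)^2) = 0. The eigenspace has dimension 4 - 1 = 3, so there are 3 Jordan blocks; the rank sequence gives block sizes [2, 1, 1].

Assembling the blocks gives the Jordan form J above.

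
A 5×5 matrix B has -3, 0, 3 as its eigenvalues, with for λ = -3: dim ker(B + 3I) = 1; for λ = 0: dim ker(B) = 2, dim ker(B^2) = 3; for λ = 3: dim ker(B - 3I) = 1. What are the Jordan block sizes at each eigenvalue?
λ = -3: successive nullity increments [1] count blocks of size ≥ k; block sizes are [1].
λ = 0: successive nullity increments [2, 1] count blocks of size ≥ k; block sizes are [2, 1].
λ = 3: successive nullity increments [1] count blocks of size ≥ k; block sizes are [1].

Jordan blocks: (-3, 1), (0, 2), (0, 1), (3, 1)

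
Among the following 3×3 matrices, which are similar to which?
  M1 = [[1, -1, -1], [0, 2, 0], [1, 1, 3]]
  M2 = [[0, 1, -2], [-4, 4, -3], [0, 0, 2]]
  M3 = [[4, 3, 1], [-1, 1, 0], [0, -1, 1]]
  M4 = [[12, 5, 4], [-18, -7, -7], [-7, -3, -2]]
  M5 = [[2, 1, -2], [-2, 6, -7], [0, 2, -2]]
3 classes: {M1}, {M2, M3, M5}, {M4}

Characteristic polynomials: χ_{M1} = (x - 2)^3, χ_{M2} = (x - 2)^3, χ_{M3} = (x - 2)^3, χ_{M4} = (x - 1)^3, χ_{M5} = (x - 2)^3.

{M1}: invariant factors x - 2, (x - 2)^2.

{M2, M3, M5}: invariant factors (x - 2)^3.

{M4}: invariant factors (x - 1)^3.

Matrices are similar if and only if their invariant-factor lists agree; the partition into similarity classes is {M1}, {M2, M3, M5}, {M4}.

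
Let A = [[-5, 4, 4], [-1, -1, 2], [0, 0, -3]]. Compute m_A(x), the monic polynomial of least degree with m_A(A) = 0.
m_A(x) = (x + 3)^2

The characteristic polynomial factors as (x + 3)^3. The minimal polynomial is ∏(x - λ)^{k_λ} where k_λ is the size of the largest Jordan block at λ.

For λ = -3: rank(A + 3I) = 1, and the largest Jordan block has size 2 (the smallest k with rank((A + 3I)^k) = rank((A + 3I)^(k+1))).

So m_A(x) = (x + 3)^2.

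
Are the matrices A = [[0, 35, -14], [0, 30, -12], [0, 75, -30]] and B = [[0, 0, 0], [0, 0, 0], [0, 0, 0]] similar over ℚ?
Both have characteristic polynomial x^3, but the minimal polynomial of A is x^2 while the minimal polynomial of B is x. The minimal polynomial is a similarity invariant, so A and B are not similar.

No.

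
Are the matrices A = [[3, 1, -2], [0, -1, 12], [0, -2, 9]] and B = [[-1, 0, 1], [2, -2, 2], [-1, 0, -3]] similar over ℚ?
No.

trace(A) = 11 but trace(B) = -6. The trace is a similarity invariant, so A and B are not similar.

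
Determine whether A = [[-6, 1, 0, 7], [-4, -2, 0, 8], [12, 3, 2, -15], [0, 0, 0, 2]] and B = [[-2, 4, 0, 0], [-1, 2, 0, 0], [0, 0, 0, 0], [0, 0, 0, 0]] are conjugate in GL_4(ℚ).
trace(A) = -4 but trace(B) = 0. The trace is a similarity invariant, so A and B are not similar.

No.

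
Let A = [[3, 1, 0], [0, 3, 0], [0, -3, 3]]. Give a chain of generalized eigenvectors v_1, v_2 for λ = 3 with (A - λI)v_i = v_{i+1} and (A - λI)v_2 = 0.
We seek v_1 ∈ ker((A - 3I)^2) \ ker(A - 3I), then set v_{i+1} = (A - 3I) v_i.

One such chain is v_1 = [[0, 1, -2]]^T, v_2 = [[1, 0, -3]]^T. Check: (A - 3I) v_2 = [[0, 0, 0]]^T = 0.

v_1 = [[0, 1, -2]]^T, v_2 = [[1, 0, -3]]^T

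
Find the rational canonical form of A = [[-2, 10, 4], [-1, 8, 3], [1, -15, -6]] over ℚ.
R = [[0, 0, 4], [1, 0, 1], [0, 1, 0]]

The invariant factors of A (the non-unit diagonal entries of the Smith normal form of xI - A over ℚ[x]) are x^3 - x - 4, each dividing the next. The characteristic polynomial is their product, x^3 - x - 4.

The rational canonical form is the block-diagonal matrix of companion matrices C(f_i):
R = [[0, 0, 4], [1, 0, 1], [0, 1, 0]].

Note the characteristic polynomial does not split into linear factors over ℚ, so A has no Jordan form over ℚ; the rational canonical form exists over any field.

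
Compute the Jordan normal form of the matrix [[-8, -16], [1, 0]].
The characteristic polynomial is det(xI - A) = (x + 4)^2, so the eigenvalues are -4 (algebraic multiplicity 2).

For λ = -4: rank(A + 4I) = 1, rank((A + 4I)^2) = 0. The eigenspace has dimension 2 - 1 = 1, so there is 1 Jordan block; the rank sequence gives block sizes [2].

Assembling the blocks gives the Jordan form J above.

J = [[-4, 1], [0, -4]]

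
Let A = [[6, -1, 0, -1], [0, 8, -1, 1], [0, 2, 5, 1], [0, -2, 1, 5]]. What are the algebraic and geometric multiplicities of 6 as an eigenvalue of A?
The characteristic polynomial is (x - 6)^4, so the factor x - 6 appears with exponent 4: the algebraic multiplicity is 4.

rank(A - 6I) = 2, so the eigenspace has dimension 4 - 2 = 2: the geometric multiplicity is 2.

Since 2 < 4, A is not diagonalizable.

algebraic multiplicity 4, geometric multiplicity 2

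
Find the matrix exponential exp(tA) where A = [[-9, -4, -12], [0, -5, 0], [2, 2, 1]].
A has Jordan form J = [[-5, 0, 0], [0, -5, 0], [0, 0, -3]] with A = PJP^{-1}, so e^{tA} = P e^{tJ} P^{-1}.

For a Jordan block J_k(λ), e^{tJ_k(λ)} = e^{λt} · (I + tN + t^2 N^2/2! + ... + t^{k-1} N^{k-1}/(k-1)!) where N is the nilpotent superdiagonal part.

Assembling the blocks and conjugating back gives the entries of e^{tA} as shown above.

e^{tA} = [[(3 - 2*e^{2*t})*e^{-5*t}, 2*(1 - e^{2*t})*e^{-5*t}, 6*(1 - e^{2*t})*e^{-5*t}], [0, e^{-5*t}, 0], [(e^{2*t} - 1)*e^{-5*t}, (e^{2*t} - 1)*e^{-5*t}, (3*e^{2*t} - 2)*e^{-5*t}]]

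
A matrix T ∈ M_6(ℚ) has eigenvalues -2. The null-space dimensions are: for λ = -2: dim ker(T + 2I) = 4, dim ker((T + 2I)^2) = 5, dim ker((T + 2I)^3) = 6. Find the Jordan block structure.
λ = -2: successive nullity increments [4, 1, 1] count blocks of size ≥ k; block sizes are [3, 1, 1, 1].

Jordan blocks: (-2, 3), (-2, 1), (-2, 1), (-2, 1)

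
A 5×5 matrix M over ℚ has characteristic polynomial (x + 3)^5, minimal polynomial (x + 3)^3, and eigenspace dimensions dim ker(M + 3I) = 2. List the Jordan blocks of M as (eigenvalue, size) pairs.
Jordan blocks: (-3, 3), (-3, 2)

λ = -3: algebraic multiplicity 5 (exponent in χ_M), largest block size 3 (exponent in m_M), 2 blocks (geometric multiplicity). These force block sizes [3, 2].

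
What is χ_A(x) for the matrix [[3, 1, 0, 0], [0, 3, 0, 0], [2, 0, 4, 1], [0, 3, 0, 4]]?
xI - A = [[x - 3, -1, 0, 0], [0, x - 3, 0, 0], [-2, 0, x - 4, -1], [0, -3, 0, x - 4]].

Expanding det(xI - A) along the first row:
det(xI - A) = + (x - 3)·det([[x - 3, 0, 0], [0, x - 4, -1], [-3, 0, x - 4]]) - (-1)·det([[0, 0, 0], [-2, x - 4, -1], [0, 0, x - 4]]) + (0)·det([[0, x - 3, 0], [-2, 0, -1], [0, -3, x - 4]]) - (0)·det([[0, x - 3, 0], [-2, 0, x - 4], [0, -3, 0]]).

Evaluating gives χ_A(x) = x^4 - 14x^3 + 73x^2 - 168x + 144 = (x - 4)^2(x - 3)^2.

χ_A(x) = (x - 4)^2(x - 3)^2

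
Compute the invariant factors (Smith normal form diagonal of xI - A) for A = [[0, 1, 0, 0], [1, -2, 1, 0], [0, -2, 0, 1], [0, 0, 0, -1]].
The Jordan structure of A has elementary divisors (x + 1)^3, x. Arranging the block sizes at each eigenvalue in decreasing order and taking row products gives the invariant factors.

Invariant factors (smallest first, each dividing the next): x(x + 1)^3.

Check: the last factor x(x + 1)^3 is the minimal polynomial, and the product x(x + 1)^3 is the characteristic polynomial.

x(x + 1)^3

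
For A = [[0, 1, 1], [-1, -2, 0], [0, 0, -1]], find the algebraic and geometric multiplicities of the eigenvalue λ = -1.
algebraic multiplicity 3, geometric multiplicity 1

The characteristic polynomial is (x + 1)^3, so the factor x + 1 appears with exponent 3: the algebraic multiplicity is 3.

rank(A + I) = 2, so the eigenspace has dimension 3 - 2 = 1: the geometric multiplicity is 1.

Since 1 < 3, A is not diagonalizable.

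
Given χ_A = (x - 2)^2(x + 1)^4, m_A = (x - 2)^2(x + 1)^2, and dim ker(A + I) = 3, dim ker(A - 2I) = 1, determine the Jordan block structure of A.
Jordan blocks: (-1, 2), (-1, 1), (-1, 1), (2, 2)

λ = -1: algebraic multiplicity 4 (exponent in χ_A), largest block size 2 (exponent in m_A), 3 blocks (geometric multiplicity). These force block sizes [2, 1, 1].
λ = 2: algebraic multiplicity 2 (exponent in χ_A), largest block size 2 (exponent in m_A), 1 block (geometric multiplicity). This forces block sizes [2].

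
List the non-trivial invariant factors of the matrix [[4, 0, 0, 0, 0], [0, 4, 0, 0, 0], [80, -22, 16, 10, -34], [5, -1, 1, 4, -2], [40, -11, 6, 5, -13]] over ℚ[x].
The Jordan structure of A has elementary divisors (x + 1), (x - 4)^2, (x - 4), (x - 4). Arranging the block sizes at each eigenvalue in decreasing order and taking row products gives the invariant factors.

Invariant factors (smallest first, each dividing the next): x - 4, x - 4, (x - 4)^2(x + 1).

Check: the last factor (x - 4)^2(x + 1) is the minimal polynomial, and the product (x - 4)^4(x + 1) is the characteristic polynomial.

x - 4, x - 4, (x - 4)^2(x + 1)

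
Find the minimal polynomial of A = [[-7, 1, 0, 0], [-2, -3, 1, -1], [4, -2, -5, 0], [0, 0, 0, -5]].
m_A(x) = (x + 5)^3

The characteristic polynomial factors as (x + 5)^4. The minimal polynomial is ∏(x - λ)^{k_λ} where k_λ is the size of the largest Jordan block at λ.

For λ = -5: rank(A + 5I) = 2, and the largest Jordan block has size 3 (the smallest k with rank((A + 5I)^k) = rank((A + 5I)^(k+1))).

So m_A(x) = (x + 5)^3.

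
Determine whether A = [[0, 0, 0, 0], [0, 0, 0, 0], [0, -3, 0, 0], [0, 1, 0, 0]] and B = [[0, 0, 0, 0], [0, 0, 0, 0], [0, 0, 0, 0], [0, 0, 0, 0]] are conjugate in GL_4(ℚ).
No.

Both have characteristic polynomial x^4, but the minimal polynomial of A is x^2 while the minimal polynomial of B is x. The minimal polynomial is a similarity invariant, so A and B are not similar.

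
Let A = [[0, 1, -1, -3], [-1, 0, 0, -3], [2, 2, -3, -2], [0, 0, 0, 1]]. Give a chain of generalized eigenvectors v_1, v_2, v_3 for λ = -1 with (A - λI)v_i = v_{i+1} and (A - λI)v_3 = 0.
v_1 = [[-1, 0, -1, 0]]^T, v_2 = [[0, 1, 0, 0]]^T, v_3 = [[1, 1, 2, 0]]^T

We seek v_1 ∈ ker((A + I)^3) \ ker((A + I)^2), then set v_{i+1} = (A + I) v_i.

One such chain is v_1 = [[-1, 0, -1, 0]]^T, v_2 = [[0, 1, 0, 0]]^T, v_3 = [[1, 1, 2, 0]]^T. Check: (A + I) v_3 = [[0, 0, 0, 0]]^T = 0.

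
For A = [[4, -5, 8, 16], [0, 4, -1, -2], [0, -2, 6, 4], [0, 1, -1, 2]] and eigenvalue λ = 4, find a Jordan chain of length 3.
v_1 = [[5, 2, 5, -2]]^T, v_2 = [[-2, -1, -2, 1]]^T, v_3 = [[5, 0, 2, -1]]^T

We seek v_1 ∈ ker((A - 4I)^3) \ ker((A - 4I)^2), then set v_{i+1} = (A - 4I) v_i.

One such chain is v_1 = [[5, 2, 5, -2]]^T, v_2 = [[-2, -1, -2, 1]]^T, v_3 = [[5, 0, 2, -1]]^T. Check: (A - 4I) v_3 = [[0, 0, 0, 0]]^T = 0.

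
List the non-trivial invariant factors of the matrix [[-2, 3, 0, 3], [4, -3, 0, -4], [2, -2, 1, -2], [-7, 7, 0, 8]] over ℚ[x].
x - 1, x - 1, (x - 1)^2

The Jordan structure of A has elementary divisors (x - 1)^2, (x - 1), (x - 1). Arranging the block sizes at each eigenvalue in decreasing order and taking row products gives the invariant factors.

Invariant factors (smallest first, each dividing the next): x - 1, x - 1, (x - 1)^2.

Check: the last factor (x - 1)^2 is the minimal polynomial, and the product (x - 1)^4 is the characteristic polynomial.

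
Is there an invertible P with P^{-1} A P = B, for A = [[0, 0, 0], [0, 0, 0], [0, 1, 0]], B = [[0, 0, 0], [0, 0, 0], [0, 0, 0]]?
No.

Both have characteristic polynomial x^3, but the minimal polynomial of A is x^2 while the minimal polynomial of B is x. The minimal polynomial is a similarity invariant, so A and B are not similar.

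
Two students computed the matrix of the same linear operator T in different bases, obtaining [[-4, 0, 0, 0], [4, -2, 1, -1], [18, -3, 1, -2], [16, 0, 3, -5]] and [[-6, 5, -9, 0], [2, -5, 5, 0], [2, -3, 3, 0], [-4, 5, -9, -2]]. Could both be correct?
Both have characteristic polynomial (x + 2)^3(x + 4), but the minimal polynomial of A is (x + 2)^3(x + 4) while the minimal polynomial of B is (x + 2)^2(x + 4). The minimal polynomial is a similarity invariant, so A and B are not similar.

No.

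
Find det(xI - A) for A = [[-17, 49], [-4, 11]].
xI - A = [[x + 17, -49], [4, x - 11]].

Expanding det(xI - A) along the first row:
det(xI - A) = + (x + 17)·det([[x - 11]]) - (-49)·det([[4]]).

Evaluating gives χ_A(x) = x^2 + 6x + 9 = (x + 3)^2.

χ_A(x) = (x + 3)^2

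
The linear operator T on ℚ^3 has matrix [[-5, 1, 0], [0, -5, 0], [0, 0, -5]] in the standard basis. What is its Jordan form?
J = [[-5, 1, 0], [0, -5, 0], [0, 0, -5]]

The characteristic polynomial is det(xI - A) = (x + 5)^3, so the eigenvalues are -5 (algebraic multiplicity 3).

For λ = -5: rank(A + 5I) = 1, rank((A + 5I)^2) = 0. The eigenspace has dimension 3 - 1 = 2, so there are 2 Jordan blocks; the rank sequence gives block sizes [2, 1].

Assembling the blocks gives the Jordan form J above.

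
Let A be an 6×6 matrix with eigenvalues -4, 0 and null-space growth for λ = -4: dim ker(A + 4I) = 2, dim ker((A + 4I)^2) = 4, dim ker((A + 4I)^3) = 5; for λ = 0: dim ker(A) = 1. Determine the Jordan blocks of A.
λ = -4: successive nullity increments [2, 2, 1] count blocks of size ≥ k; block sizes are [3, 2].
λ = 0: successive nullity increments [1] count blocks of size ≥ k; block sizes are [1].

Jordan blocks: (-4, 3), (-4, 2), (0, 1)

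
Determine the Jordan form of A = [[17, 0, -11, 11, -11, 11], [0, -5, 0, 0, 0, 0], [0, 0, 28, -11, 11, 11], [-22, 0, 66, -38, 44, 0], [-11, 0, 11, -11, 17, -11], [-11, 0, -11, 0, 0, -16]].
J = [[-5, 0, 0, 0, 0, 0], [0, -5, 0, 0, 0, 0], [0, 0, -5, 0, 0, 0], [0, 0, 0, 6, 0, 0], [0, 0, 0, 0, 6, 0], [0, 0, 0, 0, 0, 6]]

The characteristic polynomial is det(xI - A) = (x - 6)^3(x + 5)^3, so the eigenvalues are -5 (algebraic multiplicity 3), 6 (algebraic multiplicity 3).

For λ = -5: rank(A + 5I) = 3. The eigenspace has dimension 6 - 3 = 3, so there are 3 Jordan blocks; the rank sequence gives block sizes [1, 1, 1].

For λ = 6: rank(A - 6I) = 3. The eigenspace has dimension 6 - 3 = 3, so there are 3 Jordan blocks; the rank sequence gives block sizes [1, 1, 1].

Assembling the blocks gives the Jordan form J above.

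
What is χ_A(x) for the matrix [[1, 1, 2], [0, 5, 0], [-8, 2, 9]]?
χ_A(x) = (x - 5)^3

xI - A = [[x - 1, -1, -2], [0, x - 5, 0], [8, -2, x - 9]].

Expanding det(xI - A) along the first row:
det(xI - A) = + (x - 1)·det([[x - 5, 0], [-2, x - 9]]) - (-1)·det([[0, 0], [8, x - 9]]) + (-2)·det([[0, x - 5], [8, -2]]).

Evaluating gives χ_A(x) = x^3 - 15x^2 + 75x - 125 = (x - 5)^3.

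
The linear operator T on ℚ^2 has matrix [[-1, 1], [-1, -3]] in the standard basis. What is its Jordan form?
J = [[-2, 1], [0, -2]]

The characteristic polynomial is det(xI - A) = (x + 2)^2, so the eigenvalues are -2 (algebraic multiplicity 2).

For λ = -2: rank(A + 2I) = 1, rank((A + 2I)^2) = 0. The eigenspace has dimension 2 - 1 = 1, so there is 1 Jordan block; the rank sequence gives block sizes [2].

Assembling the blocks gives the Jordan form J above.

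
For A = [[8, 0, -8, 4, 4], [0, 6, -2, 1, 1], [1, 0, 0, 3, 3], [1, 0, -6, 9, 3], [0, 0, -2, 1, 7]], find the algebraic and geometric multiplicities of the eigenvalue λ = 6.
algebraic multiplicity 5, geometric multiplicity 3

The characteristic polynomial is (x - 6)^5, so the factor x - 6 appears with exponent 5: the algebraic multiplicity is 5.

rank(A - 6I) = 2, so the eigenspace has dimension 5 - 2 = 3: the geometric multiplicity is 3.

Since 3 < 5, A is not diagonalizable.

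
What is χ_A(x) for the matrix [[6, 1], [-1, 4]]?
χ_A(x) = (x - 5)^2

xI - A = [[x - 6, -1], [1, x - 4]].

Expanding det(xI - A) along the first row:
det(xI - A) = + (x - 6)·det([[x - 4]]) - (-1)·det([[1]]).

Evaluating gives χ_A(x) = x^2 - 10x + 25 = (x - 5)^2.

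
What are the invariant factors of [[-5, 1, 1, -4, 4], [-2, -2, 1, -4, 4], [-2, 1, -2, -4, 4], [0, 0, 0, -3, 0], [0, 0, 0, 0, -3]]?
The Jordan structure of A has elementary divisors (x + 3)^2, (x + 3), (x + 3), (x + 3). Arranging the block sizes at each eigenvalue in decreasing order and taking row products gives the invariant factors.

Invariant factors (smallest first, each dividing the next): x + 3, x + 3, x + 3, (x + 3)^2.

Check: the last factor (x + 3)^2 is the minimal polynomial, and the product (x + 3)^5 is the characteristic polynomial.

x + 3, x + 3, x + 3, (x + 3)^2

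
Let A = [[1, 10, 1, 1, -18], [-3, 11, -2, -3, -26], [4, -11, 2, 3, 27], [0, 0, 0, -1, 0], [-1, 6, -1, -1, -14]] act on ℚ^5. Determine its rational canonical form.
R = [[0, 0, 0, 0, -16], [1, 0, 0, 0, -16], [0, 1, 0, 0, -8], [0, 0, 1, 0, -8], [0, 0, 0, 1, -1]]

The invariant factors of A (the non-unit diagonal entries of the Smith normal form of xI - A over ℚ[x]) are (x + 1)(x^2 + 4)^2, each dividing the next. The characteristic polynomial is their product, (x + 1)(x^2 + 4)^2.

The rational canonical form is the block-diagonal matrix of companion matrices C(f_i):
R = [[0, 0, 0, 0, -16], [1, 0, 0, 0, -16], [0, 1, 0, 0, -8], [0, 0, 1, 0, -8], [0, 0, 0, 1, -1]].

Note the characteristic polynomial does not split into linear factors over ℚ, so A has no Jordan form over ℚ; the rational canonical form exists over any field.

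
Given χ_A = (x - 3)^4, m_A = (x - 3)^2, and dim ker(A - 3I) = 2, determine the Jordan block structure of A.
Jordan blocks: (3, 2), (3, 2)

λ = 3: algebraic multiplicity 4 (exponent in χ_A), largest block size 2 (exponent in m_A), 2 blocks (geometric multiplicity). These force block sizes [2, 2].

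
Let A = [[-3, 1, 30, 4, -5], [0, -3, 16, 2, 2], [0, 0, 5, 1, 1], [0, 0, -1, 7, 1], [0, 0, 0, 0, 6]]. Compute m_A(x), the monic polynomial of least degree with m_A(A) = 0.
m_A(x) = (x - 6)^2(x + 3)^2

The characteristic polynomial factors as (x - 6)^3(x + 3)^2. The minimal polynomial is ∏(x - λ)^{k_λ} where k_λ is the size of the largest Jordan block at λ.

For λ = -3: rank(A + 3I) = 4, and the largest Jordan block has size 2 (the smallest k with rank((A + 3I)^k) = rank((A + 3I)^(k+1))).
For λ = 6: rank(A - 6I) = 3, and the largest Jordan block has size 2 (the smallest k with rank((A - 6I)^k) = rank((A - 6I)^(k+1))).

So m_A(x) = (x - 6)^2(x + 3)^2.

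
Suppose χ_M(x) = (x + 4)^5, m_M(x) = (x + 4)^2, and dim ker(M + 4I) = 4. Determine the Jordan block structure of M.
Jordan blocks: (-4, 2), (-4, 1), (-4, 1), (-4, 1)

λ = -4: algebraic multiplicity 5 (exponent in χ_M), largest block size 2 (exponent in m_M), 4 blocks (geometric multiplicity). These force block sizes [2, 1, 1, 1].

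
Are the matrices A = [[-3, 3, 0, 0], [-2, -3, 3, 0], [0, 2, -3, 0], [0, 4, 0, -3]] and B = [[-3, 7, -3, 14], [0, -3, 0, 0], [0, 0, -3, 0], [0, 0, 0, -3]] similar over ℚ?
No.

Both have characteristic polynomial (x + 3)^4, but the minimal polynomial of A is (x + 3)^3 while the minimal polynomial of B is (x + 3)^2. The minimal polynomial is a similarity invariant, so A and B are not similar.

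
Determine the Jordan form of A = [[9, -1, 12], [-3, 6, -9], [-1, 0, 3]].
J = [[6, 1, 0], [0, 6, 1], [0, 0, 6]]

The characteristic polynomial is det(xI - A) = (x - 6)^3, so the eigenvalues are 6 (algebraic multiplicity 3).

For λ = 6: rank(A - 6I) = 2, rank((A - 6I)^2) = 1, rank((A - 6I)^3) = 0. The eigenspace has dimension 3 - 2 = 1, so there is 1 Jordan block; the rank sequence gives block sizes [3].

Assembling the blocks gives the Jordan form J above.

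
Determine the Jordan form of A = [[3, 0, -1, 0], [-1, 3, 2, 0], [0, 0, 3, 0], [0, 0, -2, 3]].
J = [[3, 1, 0, 0], [0, 3, 1, 0], [0, 0, 3, 0], [0, 0, 0, 3]]

The characteristic polynomial is det(xI - A) = (x - 3)^4, so the eigenvalues are 3 (algebraic multiplicity 4).

For λ = 3: rank(A - 3I) = 2, rank((A - 3I)^2) = 1, rank((A - 3I)^3) = 0. The eigenspace has dimension 4 - 2 = 2, so there are 2 Jordan blocks; the rank sequence gives block sizes [3, 1].

Assembling the blocks gives the Jordan form J above.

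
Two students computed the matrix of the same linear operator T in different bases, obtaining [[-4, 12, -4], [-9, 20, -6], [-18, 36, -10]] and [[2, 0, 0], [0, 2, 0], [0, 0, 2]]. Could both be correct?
Both have characteristic polynomial (x - 2)^3, but the minimal polynomial of A is (x - 2)^2 while the minimal polynomial of B is x - 2. The minimal polynomial is a similarity invariant, so A and B are not similar.

No.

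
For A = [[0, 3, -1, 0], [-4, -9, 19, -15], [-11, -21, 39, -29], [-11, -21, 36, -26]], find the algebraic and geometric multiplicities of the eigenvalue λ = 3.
algebraic multiplicity 2, geometric multiplicity 1

The characteristic polynomial is (x - 3)^2(x + 1)^2, so the factor x - 3 appears with exponent 2: the algebraic multiplicity is 2.

rank(A - 3I) = 3, so the eigenspace has dimension 4 - 3 = 1: the geometric multiplicity is 1.

Since 1 < 2, A is not diagonalizable.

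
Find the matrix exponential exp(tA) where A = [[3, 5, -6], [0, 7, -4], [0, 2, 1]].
e^{tA} = [[e^{3*t}, (t + 2*e^{2*t} - 2)*e^{3*t}, 2*(-t - e^{2*t} + 1)*e^{3*t}], [0, 2*e^{5*t} - e^{3*t}, 2*(1 - e^{2*t})*e^{3*t}], [0, e^{5*t} - e^{3*t}, (2 - e^{2*t})*e^{3*t}]]

A has Jordan form J = [[3, 1, 0], [0, 3, 0], [0, 0, 5]] with A = PJP^{-1}, so e^{tA} = P e^{tJ} P^{-1}.

For a Jordan block J_k(λ), e^{tJ_k(λ)} = e^{λt} · (I + tN + t^2 N^2/2! + ... + t^{k-1} N^{k-1}/(k-1)!) where N is the nilpotent superdiagonal part.

Assembling the blocks and conjugating back gives the entries of e^{tA} as shown above.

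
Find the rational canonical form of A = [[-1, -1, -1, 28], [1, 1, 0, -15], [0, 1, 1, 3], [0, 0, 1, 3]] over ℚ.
R = [[0, 0, 0, 16], [1, 0, 0, -16], [0, 1, 0, 0], [0, 0, 1, 4]]

The invariant factors of A (the non-unit diagonal entries of the Smith normal form of xI - A over ℚ[x]) are (x - 2)^3(x + 2), each dividing the next. The characteristic polynomial is their product, (x - 2)^3(x + 2).

The rational canonical form is the block-diagonal matrix of companion matrices C(f_i):
R = [[0, 0, 0, 16], [1, 0, 0, -16], [0, 1, 0, 0], [0, 0, 1, 4]].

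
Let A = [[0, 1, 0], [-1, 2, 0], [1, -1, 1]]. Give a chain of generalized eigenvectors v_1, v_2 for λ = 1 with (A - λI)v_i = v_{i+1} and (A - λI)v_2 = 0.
We seek v_1 ∈ ker((A - I)^2) \ ker(A - I), then set v_{i+1} = (A - I) v_i.

One such chain is v_1 = [[-1, 0, 1]]^T, v_2 = [[1, 1, -1]]^T. Check: (A - I) v_2 = [[0, 0, 0]]^T = 0.

v_1 = [[-1, 0, 1]]^T, v_2 = [[1, 1, -1]]^T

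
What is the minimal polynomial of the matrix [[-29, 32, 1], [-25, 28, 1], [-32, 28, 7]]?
m_A(x) = (x - 5)^2(x + 4)

The characteristic polynomial factors as (x - 5)^2(x + 4). The minimal polynomial is ∏(x - λ)^{k_λ} where k_λ is the size of the largest Jordan block at λ.

For λ = -4: rank(A + 4I) = 2, and the largest Jordan block has size 1 (the smallest k with rank((A + 4I)^k) = rank((A + 4I)^(k+1))).
For λ = 5: rank(A - 5I) = 2, and the largest Jordan block has size 2 (the smallest k with rank((A - 5I)^k) = rank((A - 5I)^(k+1))).

So m_A(x) = (x - 5)^2(x + 4).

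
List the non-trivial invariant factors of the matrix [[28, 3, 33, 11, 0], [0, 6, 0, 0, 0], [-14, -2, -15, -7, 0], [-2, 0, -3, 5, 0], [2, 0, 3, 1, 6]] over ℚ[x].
The Jordan structure of A has elementary divisors (x - 6)^2, (x - 6)^2, (x - 6). Arranging the block sizes at each eigenvalue in decreasing order and taking row products gives the invariant factors.

Invariant factors (smallest first, each dividing the next): x - 6, (x - 6)^2, (x - 6)^2.

Check: the last factor (x - 6)^2 is the minimal polynomial, and the product (x - 6)^5 is the characteristic polynomial.

x - 6, (x - 6)^2, (x - 6)^2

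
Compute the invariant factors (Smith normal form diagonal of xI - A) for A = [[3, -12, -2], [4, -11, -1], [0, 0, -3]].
(x + 3)^2(x + 5)

The Jordan structure of A has elementary divisors (x + 5), (x + 3)^2. Arranging the block sizes at each eigenvalue in decreasing order and taking row products gives the invariant factors.

Invariant factors (smallest first, each dividing the next): (x + 3)^2(x + 5).

Check: the last factor (x + 3)^2(x + 5) is the minimal polynomial, and the product (x + 3)^2(x + 5) is the characteristic polynomial.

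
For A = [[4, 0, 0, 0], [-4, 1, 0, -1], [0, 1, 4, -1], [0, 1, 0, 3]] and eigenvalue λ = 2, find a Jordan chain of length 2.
v_1 = [[0, 1, 0, 0]]^T, v_2 = [[0, -1, 1, 1]]^T

We seek v_1 ∈ ker((A - 2I)^2) \ ker(A - 2I), then set v_{i+1} = (A - 2I) v_i.

One such chain is v_1 = [[0, 1, 0, 0]]^T, v_2 = [[0, -1, 1, 1]]^T. Check: (A - 2I) v_2 = [[0, 0, 0, 0]]^T = 0.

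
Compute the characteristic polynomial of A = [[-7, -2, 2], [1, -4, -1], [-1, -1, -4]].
xI - A = [[x + 7, 2, -2], [-1, x + 4, 1], [1, 1, x + 4]].

Expanding det(xI - A) along the first row:
det(xI - A) = + (x + 7)·det([[x + 4, 1], [1, x + 4]]) - (2)·det([[-1, 1], [1, x + 4]]) + (-2)·det([[-1, x + 4], [1, 1]]).

Evaluating gives χ_A(x) = x^3 + 15x^2 + 75x + 125 = (x + 5)^3.

χ_A(x) = (x + 5)^3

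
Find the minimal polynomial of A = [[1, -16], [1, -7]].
The characteristic polynomial factors as (x + 3)^2. The minimal polynomial is ∏(x - λ)^{k_λ} where k_λ is the size of the largest Jordan block at λ.

For λ = -3: rank(A + 3I) = 1, and the largest Jordan block has size 2 (the smallest k with rank((A + 3I)^k) = rank((A + 3I)^(k+1))).

So m_A(x) = (x + 3)^2.

m_A(x) = (x + 3)^2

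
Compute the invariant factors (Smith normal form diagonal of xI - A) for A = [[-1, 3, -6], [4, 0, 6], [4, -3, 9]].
x - 3, (x - 3)(x - 2)

The Jordan structure of A has elementary divisors (x - 2), (x - 3), (x - 3). Arranging the block sizes at each eigenvalue in decreasing order and taking row products gives the invariant factors.

Invariant factors (smallest first, each dividing the next): x - 3, (x - 3)(x - 2).

Check: the last factor (x - 3)(x - 2) is the minimal polynomial, and the product (x - 3)^2(x - 2) is the characteristic polynomial.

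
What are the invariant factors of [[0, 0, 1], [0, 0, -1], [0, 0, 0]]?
x, x^2

The Jordan structure of A has elementary divisors x^2, x. Arranging the block sizes at each eigenvalue in decreasing order and taking row products gives the invariant factors.

Invariant factors (smallest first, each dividing the next): x, x^2.

Check: the last factor x^2 is the minimal polynomial, and the product x^3 is the characteristic polynomial.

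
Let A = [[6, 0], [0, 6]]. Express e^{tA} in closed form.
e^{tA} = [[e^{6*t}, 0], [0, e^{6*t}]]

A has Jordan form J = [[6, 0], [0, 6]] with A = PJP^{-1}, so e^{tA} = P e^{tJ} P^{-1}.

For a Jordan block J_k(λ), e^{tJ_k(λ)} = e^{λt} · (I + tN + t^2 N^2/2! + ... + t^{k-1} N^{k-1}/(k-1)!) where N is the nilpotent superdiagonal part.

Assembling the blocks and conjugating back gives the entries of e^{tA} as shown above.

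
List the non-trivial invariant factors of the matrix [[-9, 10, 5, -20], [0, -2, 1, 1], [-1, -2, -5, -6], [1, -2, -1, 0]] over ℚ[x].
The Jordan structure of A has elementary divisors (x + 4)^2, (x + 4)^2. Arranging the block sizes at each eigenvalue in decreasing order and taking row products gives the invariant factors.

Invariant factors (smallest first, each dividing the next): (x + 4)^2, (x + 4)^2.

Check: the last factor (x + 4)^2 is the minimal polynomial, and the product (x + 4)^4 is the characteristic polynomial.

(x + 4)^2, (x + 4)^2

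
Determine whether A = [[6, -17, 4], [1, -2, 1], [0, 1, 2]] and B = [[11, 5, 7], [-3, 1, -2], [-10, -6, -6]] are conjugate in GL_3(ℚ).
Two matrices over a field are similar if and only if they have the same invariant factors.

Both A and B have characteristic polynomial (x - 2)^3 and minimal polynomial (x - 2)^3. Computing further, both have invariant factors (x - 2)^3. Hence A and B are similar.

Yes.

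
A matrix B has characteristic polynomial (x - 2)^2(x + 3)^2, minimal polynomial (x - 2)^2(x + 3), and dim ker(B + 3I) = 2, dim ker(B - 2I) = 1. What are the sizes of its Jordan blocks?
Jordan blocks: (-3, 1), (-3, 1), (2, 2)

λ = -3: algebraic multiplicity 2 (exponent in χ_B), largest block size 1 (exponent in m_B), 2 blocks (geometric multiplicity). These force block sizes [1, 1].
λ = 2: algebraic multiplicity 2 (exponent in χ_B), largest block size 2 (exponent in m_B), 1 block (geometric multiplicity). This forces block sizes [2].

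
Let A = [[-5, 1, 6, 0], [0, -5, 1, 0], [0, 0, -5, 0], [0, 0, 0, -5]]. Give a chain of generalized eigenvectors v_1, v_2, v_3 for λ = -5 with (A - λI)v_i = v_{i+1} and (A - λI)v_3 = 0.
v_1 = [[1, -2, 1, -2]]^T, v_2 = [[4, 1, 0, 0]]^T, v_3 = [[1, 0, 0, 0]]^T

We seek v_1 ∈ ker((A + 5I)^3) \ ker((A + 5I)^2), then set v_{i+1} = (A + 5I) v_i.

One such chain is v_1 = [[1, -2, 1, -2]]^T, v_2 = [[4, 1, 0, 0]]^T, v_3 = [[1, 0, 0, 0]]^T. Check: (A + 5I) v_3 = [[0, 0, 0, 0]]^T = 0.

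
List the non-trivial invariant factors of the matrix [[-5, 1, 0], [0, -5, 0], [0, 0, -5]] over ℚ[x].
The Jordan structure of A has elementary divisors (x + 5)^2, (x + 5). Arranging the block sizes at each eigenvalue in decreasing order and taking row products gives the invariant factors.

Invariant factors (smallest first, each dividing the next): x + 5, (x + 5)^2.

Check: the last factor (x + 5)^2 is the minimal polynomial, and the product (x + 5)^3 is the characteristic polynomial.

x + 5, (x + 5)^2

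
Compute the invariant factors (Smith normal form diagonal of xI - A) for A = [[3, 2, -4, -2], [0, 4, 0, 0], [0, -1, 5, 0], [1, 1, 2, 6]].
The Jordan structure of A has elementary divisors (x - 4)^2, (x - 5), (x - 5). Arranging the block sizes at each eigenvalue in decreasing order and taking row products gives the invariant factors.

Invariant factors (smallest first, each dividing the next): x - 5, (x - 5)(x - 4)^2.

Check: the last factor (x - 5)(x - 4)^2 is the minimal polynomial, and the product (x - 5)^2(x - 4)^2 is the characteristic polynomial.

x - 5, (x - 5)(x - 4)^2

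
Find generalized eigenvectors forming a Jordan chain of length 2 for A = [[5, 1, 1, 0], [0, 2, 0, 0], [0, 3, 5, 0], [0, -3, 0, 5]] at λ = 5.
We seek v_1 ∈ ker((A - 5I)^2) \ ker(A - 5I), then set v_{i+1} = (A - 5I) v_i.

One such chain is v_1 = [[0, 0, 1, -1]]^T, v_2 = [[1, 0, 0, 0]]^T. Check: (A - 5I) v_2 = [[0, 0, 0, 0]]^T = 0.

v_1 = [[0, 0, 1, -1]]^T, v_2 = [[1, 0, 0, 0]]^T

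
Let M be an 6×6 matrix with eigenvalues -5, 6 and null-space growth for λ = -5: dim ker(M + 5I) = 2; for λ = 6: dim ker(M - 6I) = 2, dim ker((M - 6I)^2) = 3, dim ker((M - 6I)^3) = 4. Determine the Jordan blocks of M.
Jordan blocks: (-5, 1), (-5, 1), (6, 3), (6, 1)

λ = -5: successive nullity increments [2] count blocks of size ≥ k; block sizes are [1, 1].
λ = 6: successive nullity increments [2, 1, 1] count blocks of size ≥ k; block sizes are [3, 1].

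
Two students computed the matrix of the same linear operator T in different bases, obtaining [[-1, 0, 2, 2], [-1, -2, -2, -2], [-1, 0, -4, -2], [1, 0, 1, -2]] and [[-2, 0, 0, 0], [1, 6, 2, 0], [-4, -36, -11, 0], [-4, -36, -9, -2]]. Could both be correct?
Two matrices over a field are similar if and only if they have the same invariant factors.

Both A and B have characteristic polynomial (x + 2)^3(x + 3) and minimal polynomial (x + 2)^2(x + 3). Computing further, both have invariant factors x + 2, (x + 2)^2(x + 3). Hence A and B are similar.

Yes.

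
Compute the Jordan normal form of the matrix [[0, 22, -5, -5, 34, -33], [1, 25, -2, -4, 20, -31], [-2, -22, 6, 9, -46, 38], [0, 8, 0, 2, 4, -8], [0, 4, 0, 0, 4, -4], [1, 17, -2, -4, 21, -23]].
The characteristic polynomial is det(xI - A) = (x - 6)^2(x - 2)^2(x + 1)^2, so the eigenvalues are -1 (algebraic multiplicity 2), 2 (algebraic multiplicity 2), 6 (algebraic multiplicity 2).

For λ = -1: rank(A + I) = 5, rank((A + I)^2) = 4. The eigenspace has dimension 6 - 5 = 1, so there is 1 Jordan block; the rank sequence gives block sizes [2].

For λ = 2: rank(A - 2I) = 5, rank((A - 2I)^2) = 4. The eigenspace has dimension 6 - 5 = 1, so there is 1 Jordan block; the rank sequence gives block sizes [2].

For λ = 6: rank(A - 6I) = 5, rank((A - 6I)^2) = 4. The eigenspace has dimension 6 - 5 = 1, so there is 1 Jordan block; the rank sequence gives block sizes [2].

Assembling the blocks gives the Jordan form J above.

J = [[-1, 1, 0, 0, 0, 0], [0, -1, 0, 0, 0, 0], [0, 0, 2, 1, 0, 0], [0, 0, 0, 2, 0, 0], [0, 0, 0, 0, 6, 1], [0, 0, 0, 0, 0, 6]]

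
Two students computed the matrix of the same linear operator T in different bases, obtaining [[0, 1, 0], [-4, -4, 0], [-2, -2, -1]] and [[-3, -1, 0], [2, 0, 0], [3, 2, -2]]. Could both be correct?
Yes.

Two matrices over a field are similar if and only if they have the same invariant factors.

Both A and B have characteristic polynomial (x + 1)(x + 2)^2 and minimal polynomial (x + 1)(x + 2)^2. Computing further, both have invariant factors (x + 1)(x + 2)^2. Hence A and B are similar.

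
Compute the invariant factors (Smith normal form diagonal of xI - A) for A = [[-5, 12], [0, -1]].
The Jordan structure of A has elementary divisors (x + 5), (x + 1). Arranging the block sizes at each eigenvalue in decreasing order and taking row products gives the invariant factors.

Invariant factors (smallest first, each dividing the next): (x + 1)(x + 5).

Check: the last factor (x + 1)(x + 5) is the minimal polynomial, and the product (x + 1)(x + 5) is the characteristic polynomial.

(x + 1)(x + 5)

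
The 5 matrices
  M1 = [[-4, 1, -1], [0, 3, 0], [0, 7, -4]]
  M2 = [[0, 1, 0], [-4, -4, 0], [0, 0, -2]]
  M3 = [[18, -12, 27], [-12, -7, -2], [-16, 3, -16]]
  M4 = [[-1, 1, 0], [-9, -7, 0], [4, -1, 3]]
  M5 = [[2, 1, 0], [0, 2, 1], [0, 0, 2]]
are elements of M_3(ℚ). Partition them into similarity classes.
3 classes: {M1, M3, M4}, {M2}, {M5}

Characteristic polynomials: χ_{M1} = (x - 3)(x + 4)^2, χ_{M2} = (x + 2)^3, χ_{M3} = (x - 3)(x + 4)^2, χ_{M4} = (x - 3)(x + 4)^2, χ_{M5} = (x - 2)^3.

{M1, M3, M4}: invariant factors (x - 3)(x + 4)^2.

{M2}: invariant factors x + 2, (x + 2)^2.

{M5}: invariant factors (x - 2)^3.

Matrices are similar if and only if their invariant-factor lists agree; the partition into similarity classes is {M1, M3, M4}, {M2}, {M5}.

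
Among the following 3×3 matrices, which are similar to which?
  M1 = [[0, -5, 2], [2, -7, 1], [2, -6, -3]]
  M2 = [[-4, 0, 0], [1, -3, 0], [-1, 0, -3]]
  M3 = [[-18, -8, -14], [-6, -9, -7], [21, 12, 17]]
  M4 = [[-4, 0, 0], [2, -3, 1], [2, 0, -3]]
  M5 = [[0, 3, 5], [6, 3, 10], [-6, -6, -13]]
2 classes: {M1, M3, M4}, {M2, M5}

Characteristic polynomials: χ_{M1} = (x + 3)^2(x + 4), χ_{M2} = (x + 3)^2(x + 4), χ_{M3} = (x + 3)^2(x + 4), χ_{M4} = (x + 3)^2(x + 4), χ_{M5} = (x + 3)^2(x + 4).

{M1, M3, M4}: invariant factors (x + 3)^2(x + 4).

{M2, M5}: invariant factors x + 3, (x + 3)(x + 4).

Matrices are similar if and only if their invariant-factor lists agree; the partition into similarity classes is {M1, M3, M4}, {M2, M5}.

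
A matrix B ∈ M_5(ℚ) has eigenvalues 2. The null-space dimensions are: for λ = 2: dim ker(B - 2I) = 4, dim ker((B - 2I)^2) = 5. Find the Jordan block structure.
Jordan blocks: (2, 2), (2, 1), (2, 1), (2, 1)

λ = 2: successive nullity increments [4, 1] count blocks of size ≥ k; block sizes are [2, 1, 1, 1].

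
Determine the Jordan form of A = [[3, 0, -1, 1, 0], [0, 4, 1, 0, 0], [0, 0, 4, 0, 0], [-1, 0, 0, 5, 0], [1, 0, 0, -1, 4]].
The characteristic polynomial is det(xI - A) = (x - 4)^5, so the eigenvalues are 4 (algebraic multiplicity 5).

For λ = 4: rank(A - 4I) = 2, rank((A - 4I)^2) = 1, rank((A - 4I)^3) = 0. The eigenspace has dimension 5 - 2 = 3, so there are 3 Jordan blocks; the rank sequence gives block sizes [3, 1, 1].

Assembling the blocks gives the Jordan form J above.

J = [[4, 1, 0, 0, 0], [0, 4, 1, 0, 0], [0, 0, 4, 0, 0], [0, 0, 0, 4, 0], [0, 0, 0, 0, 4]]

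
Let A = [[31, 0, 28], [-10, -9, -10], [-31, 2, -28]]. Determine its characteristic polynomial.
χ_A(x) = (x - 3)(x + 4)(x + 5)

xI - A = [[x - 31, 0, -28], [10, x + 9, 10], [31, -2, x + 28]].

Expanding det(xI - A) along the first row:
det(xI - A) = + (x - 31)·det([[x + 9, 10], [-2, x + 28]]) - (0)·det([[10, 10], [31, x + 28]]) + (-28)·det([[10, x + 9], [31, -2]]).

Evaluating gives χ_A(x) = x^3 + 6x^2 - 7x - 60 = (x - 3)(x + 4)(x + 5).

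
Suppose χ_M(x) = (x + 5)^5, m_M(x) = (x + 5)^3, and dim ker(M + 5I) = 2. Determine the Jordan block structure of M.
Jordan blocks: (-5, 3), (-5, 2)

λ = -5: algebraic multiplicity 5 (exponent in χ_M), largest block size 3 (exponent in m_M), 2 blocks (geometric multiplicity). These force block sizes [3, 2].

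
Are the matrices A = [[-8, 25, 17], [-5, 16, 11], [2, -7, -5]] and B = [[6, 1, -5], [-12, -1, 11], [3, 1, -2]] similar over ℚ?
Two matrices over a field are similar if and only if they have the same invariant factors.

Both A and B have characteristic polynomial x^2(x - 3) and minimal polynomial x^2(x - 3). Computing further, both have invariant factors x^2(x - 3). Hence A and B are similar.

Yes.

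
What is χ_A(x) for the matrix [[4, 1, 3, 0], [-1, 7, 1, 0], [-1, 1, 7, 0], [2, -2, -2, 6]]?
xI - A = [[x - 4, -1, -3, 0], [1, x - 7, -1, 0], [1, -1, x - 7, 0], [-2, 2, 2, x - 6]].

Expanding det(xI - A) along the first row:
det(xI - A) = + (x - 4)·det([[x - 7, -1, 0], [-1, x - 7, 0], [2, 2, x - 6]]) - (-1)·det([[1, -1, 0], [1, x - 7, 0], [-2, 2, x - 6]]) + (-3)·det([[1, x - 7, 0], [1, -1, 0], [-2, 2, x - 6]]) - (0)·det([[1, x - 7, -1], [1, -1, x - 7], [-2, 2, 2]]).

Evaluating gives χ_A(x) = x^4 - 24x^3 + 216x^2 - 864x + 1296 = (x - 6)^4.

χ_A(x) = (x - 6)^4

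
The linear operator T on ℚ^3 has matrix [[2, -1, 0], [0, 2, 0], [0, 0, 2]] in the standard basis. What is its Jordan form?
J = [[2, 1, 0], [0, 2, 0], [0, 0, 2]]

The characteristic polynomial is det(xI - A) = (x - 2)^3, so the eigenvalues are 2 (algebraic multiplicity 3).

For λ = 2: rank(A - 2I) = 1, rank((A - 2I)^2) = 0. The eigenspace has dimension 3 - 1 = 2, so there are 2 Jordan blocks; the rank sequence gives block sizes [2, 1].

Assembling the blocks gives the Jordan form J above.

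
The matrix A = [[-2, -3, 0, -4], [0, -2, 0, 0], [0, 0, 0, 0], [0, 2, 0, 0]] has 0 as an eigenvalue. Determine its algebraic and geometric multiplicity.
The characteristic polynomial is x^2(x + 2)^2, so the factor x appears with exponent 2: the algebraic multiplicity is 2.

rank(A) = 2, so the eigenspace has dimension 4 - 2 = 2: the geometric multiplicity is 2.

algebraic multiplicity 2, geometric multiplicity 2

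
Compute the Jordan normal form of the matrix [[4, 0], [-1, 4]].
J = [[4, 1], [0, 4]]

The characteristic polynomial is det(xI - A) = (x - 4)^2, so the eigenvalues are 4 (algebraic multiplicity 2).

For λ = 4: rank(A - 4I) = 1, rank((A - 4I)^2) = 0. The eigenspace has dimension 2 - 1 = 1, so there is 1 Jordan block; the rank sequence gives block sizes [2].

Assembling the blocks gives the Jordan form J above.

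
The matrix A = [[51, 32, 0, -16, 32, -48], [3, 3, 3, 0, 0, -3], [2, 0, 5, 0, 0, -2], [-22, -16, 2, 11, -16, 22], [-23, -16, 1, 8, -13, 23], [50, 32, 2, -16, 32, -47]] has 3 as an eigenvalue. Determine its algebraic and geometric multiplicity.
algebraic multiplicity 5, geometric multiplicity 4

The characteristic polynomial is (x - 3)^5(x + 5), so the factor x - 3 appears with exponent 5: the algebraic multiplicity is 5.

rank(A - 3I) = 2, so the eigenspace has dimension 6 - 2 = 4: the geometric multiplicity is 4.

Since 4 < 5, A is not diagonalizable.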